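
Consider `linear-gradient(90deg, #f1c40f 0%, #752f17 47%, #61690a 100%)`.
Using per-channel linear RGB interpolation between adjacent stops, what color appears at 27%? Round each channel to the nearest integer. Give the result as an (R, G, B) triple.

(170, 110, 20)

27% lies between the 0% and 47% stops, so the local fraction is t = (27 − 0)/(47 − 0) = 27/47 ≈ 0.5745.
#f1c40f → (241, 196, 15); #752f17 → (117, 47, 23).
R = 241 + 0.5745 × (117 − 241) = 169.762 → 170
G = 196 + 0.5745 × (47 − 196) = 110.4 → 110
B = 15 + 0.5745 × (23 − 15) = 19.596 → 20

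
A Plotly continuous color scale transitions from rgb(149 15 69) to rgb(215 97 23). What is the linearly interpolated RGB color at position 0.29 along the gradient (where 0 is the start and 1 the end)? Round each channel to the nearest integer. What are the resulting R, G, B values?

R = 149 + 0.29 × (215 − 149) = 149 + 0.29 × 66 = 168.14 → 168
G = 15 + 0.29 × (97 − 15) = 15 + 0.29 × 82 = 38.78 → 39
B = 69 + 0.29 × (23 − 69) = 69 + 0.29 × -46 = 55.66 → 56
So the blended color is (168, 39, 56), about #a82738.

(168, 39, 56)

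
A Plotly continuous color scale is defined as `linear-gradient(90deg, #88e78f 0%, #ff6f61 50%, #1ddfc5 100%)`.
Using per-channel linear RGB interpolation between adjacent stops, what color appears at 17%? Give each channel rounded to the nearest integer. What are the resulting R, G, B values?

17% lies between the 0% and 50% stops, so the local fraction is t = (17 − 0)/(50 − 0) = 17/50 ≈ 0.34.
#88e78f → (136, 231, 143); #ff6f61 → (255, 111, 97).
R = 136 + 0.34 × (255 − 136) = 176.46 → 176
G = 231 + 0.34 × (111 − 231) = 190.2 → 190
B = 143 + 0.34 × (97 − 143) = 127.36 → 127

(176, 190, 127)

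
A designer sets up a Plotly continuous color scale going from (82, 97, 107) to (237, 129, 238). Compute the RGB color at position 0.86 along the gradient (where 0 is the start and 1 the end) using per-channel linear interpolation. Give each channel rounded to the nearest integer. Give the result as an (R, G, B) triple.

(215, 125, 220)

R = 82 + 0.86 × (237 − 82) = 82 + 0.86 × 155 = 215.3 → 215
G = 97 + 0.86 × (129 − 97) = 97 + 0.86 × 32 = 124.52 → 125
B = 107 + 0.86 × (238 − 107) = 107 + 0.86 × 131 = 219.66 → 220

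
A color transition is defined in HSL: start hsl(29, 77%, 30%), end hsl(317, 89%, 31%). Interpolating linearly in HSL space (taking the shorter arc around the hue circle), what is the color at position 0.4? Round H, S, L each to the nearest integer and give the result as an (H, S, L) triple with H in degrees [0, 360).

(0, 82, 30)

Hue: 317 − 29 = 288°, but |288| > 180 so the shorter arc goes the other way: Δh = 288 − 360 = -72°.
H = 29 + 0.4 × (-72) = 0.2 → 0°
S = 77 + 0.4 × (89 − 77) = 81.8 → 82%
L = 30 + 0.4 × (31 − 30) = 30.4 → 30%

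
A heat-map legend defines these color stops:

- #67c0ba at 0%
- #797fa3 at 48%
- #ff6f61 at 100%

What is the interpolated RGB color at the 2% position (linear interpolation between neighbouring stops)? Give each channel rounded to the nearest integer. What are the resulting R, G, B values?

(104, 189, 185)

2% lies between the 0% and 48% stops, so the local fraction is t = (2 − 0)/(48 − 0) = 2/48 ≈ 0.0417.
#67c0ba → (103, 192, 186); #797fa3 → (121, 127, 163).
R = 103 + 0.0417 × (121 − 103) = 103.751 → 104
G = 192 + 0.0417 × (127 − 192) = 189.29 → 189
B = 186 + 0.0417 × (163 − 186) = 185.041 → 185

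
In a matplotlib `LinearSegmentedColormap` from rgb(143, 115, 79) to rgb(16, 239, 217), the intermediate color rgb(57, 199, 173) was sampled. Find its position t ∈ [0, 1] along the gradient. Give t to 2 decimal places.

0.68

Invert the lerp on the B channel (largest span, 138): t = (173 − 79) / (217 − 79) = 94/138 = 0.68116.
Check on R: (57 − 143)/(16 − 143) = 0.6772 ✓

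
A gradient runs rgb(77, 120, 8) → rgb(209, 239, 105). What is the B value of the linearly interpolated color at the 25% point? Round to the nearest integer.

B = 8 + 0.25 × (105 − 8) = 32.25 → 32

32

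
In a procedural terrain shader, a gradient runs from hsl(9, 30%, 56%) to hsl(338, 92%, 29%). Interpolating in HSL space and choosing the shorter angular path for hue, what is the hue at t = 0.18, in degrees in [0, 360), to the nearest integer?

3

Hue: 338 − 9 = 329°, but |329| > 180 so the shorter arc goes the other way: Δh = 329 − 360 = -31°.
H = 9 + 0.18 × (-31) = 3.42 → 3°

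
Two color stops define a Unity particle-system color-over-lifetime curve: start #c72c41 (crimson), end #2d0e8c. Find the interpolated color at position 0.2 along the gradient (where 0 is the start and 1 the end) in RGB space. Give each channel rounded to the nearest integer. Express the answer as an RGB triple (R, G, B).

#c72c41 → (199, 44, 65); #2d0e8c → (45, 14, 140).
R = 199 + 0.2 × (45 − 199) = 199 + 0.2 × -154 = 168.2 → 168
G = 44 + 0.2 × (14 − 44) = 44 + 0.2 × -30 = 38 → 38
B = 65 + 0.2 × (140 − 65) = 65 + 0.2 × 75 = 80 → 80
So the blended color is (168, 38, 80), about #a82650.

(168, 38, 80)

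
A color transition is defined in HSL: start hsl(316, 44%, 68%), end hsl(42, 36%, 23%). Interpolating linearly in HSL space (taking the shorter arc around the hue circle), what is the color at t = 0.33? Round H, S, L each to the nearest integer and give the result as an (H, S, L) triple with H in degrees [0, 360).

Hue: 42 − 316 = -274°, but |-274| > 180 so the shorter arc goes the other way: Δh = -274 + 360 = 86°.
H = 316 + 0.33 × (86) = 344.38 → 344°
S = 44 + 0.33 × (36 − 44) = 41.36 → 41%
L = 68 + 0.33 × (23 − 68) = 53.15 → 53%

(344, 41, 53)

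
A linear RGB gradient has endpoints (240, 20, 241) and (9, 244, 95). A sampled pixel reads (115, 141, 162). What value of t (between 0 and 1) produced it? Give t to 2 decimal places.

0.54

Invert the lerp on the R channel (largest span, 231): t = (115 − 240) / (9 − 240) = -125/-231 = 0.54113.
Check on G: (141 − 20)/(244 − 20) = 0.5402 ✓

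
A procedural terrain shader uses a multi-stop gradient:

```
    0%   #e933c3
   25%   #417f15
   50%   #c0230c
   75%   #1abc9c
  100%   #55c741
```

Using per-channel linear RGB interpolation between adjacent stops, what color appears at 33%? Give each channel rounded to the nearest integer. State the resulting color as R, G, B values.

33% lies between the 25% and 50% stops, so the local fraction is t = (33 − 25)/(50 − 25) = 8/25 ≈ 0.32.
#417f15 → (65, 127, 21); #c0230c → (192, 35, 12).
R = 65 + 0.32 × (192 − 65) = 105.64 → 106
G = 127 + 0.32 × (35 − 127) = 97.56 → 98
B = 21 + 0.32 × (12 − 21) = 18.12 → 18

(106, 98, 18)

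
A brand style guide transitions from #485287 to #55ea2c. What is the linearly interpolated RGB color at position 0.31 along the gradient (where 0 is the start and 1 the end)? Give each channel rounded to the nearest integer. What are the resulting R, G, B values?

(76, 129, 107)

#485287 → (72, 82, 135); #55ea2c → (85, 234, 44).
R = 72 + 0.31 × (85 − 72) = 72 + 0.31 × 13 = 76.03 → 76
G = 82 + 0.31 × (234 − 82) = 82 + 0.31 × 152 = 129.12 → 129
B = 135 + 0.31 × (44 − 135) = 135 + 0.31 × -91 = 106.79 → 107
So the blended color is (76, 129, 107), about #4c816b.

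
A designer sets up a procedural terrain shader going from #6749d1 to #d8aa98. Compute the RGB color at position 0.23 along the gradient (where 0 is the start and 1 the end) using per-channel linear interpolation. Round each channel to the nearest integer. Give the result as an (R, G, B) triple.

(129, 95, 196)

#6749d1 → (103, 73, 209); #d8aa98 → (216, 170, 152).
R = 103 + 0.23 × (216 − 103) = 103 + 0.23 × 113 = 128.99 → 129
G = 73 + 0.23 × (170 − 73) = 73 + 0.23 × 97 = 95.31 → 95
B = 209 + 0.23 × (152 − 209) = 209 + 0.23 × -57 = 195.89 → 196
So the blended color is (129, 95, 196), about #815fc4.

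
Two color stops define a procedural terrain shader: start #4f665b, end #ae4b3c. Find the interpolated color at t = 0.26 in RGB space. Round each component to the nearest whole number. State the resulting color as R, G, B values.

#4f665b → (79, 102, 91); #ae4b3c → (174, 75, 60).
R = 79 + 0.26 × (174 − 79) = 79 + 0.26 × 95 = 103.7 → 104
G = 102 + 0.26 × (75 − 102) = 102 + 0.26 × -27 = 94.98 → 95
B = 91 + 0.26 × (60 − 91) = 91 + 0.26 × -31 = 82.94 → 83

(104, 95, 83)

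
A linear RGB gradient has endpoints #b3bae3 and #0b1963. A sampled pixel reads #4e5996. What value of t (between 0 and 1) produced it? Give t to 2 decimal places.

Invert the lerp on the R channel (largest span, 168): t = (78 − 179) / (11 − 179) = -101/-168 = 0.60119.
Check on G: (89 − 186)/(25 − 186) = 0.6025 ✓

0.60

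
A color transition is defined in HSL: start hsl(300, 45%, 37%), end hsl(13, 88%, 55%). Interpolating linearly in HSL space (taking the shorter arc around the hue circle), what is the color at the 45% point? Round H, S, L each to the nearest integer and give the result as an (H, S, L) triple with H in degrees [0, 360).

Hue: 13 − 300 = -287°, but |-287| > 180 so the shorter arc goes the other way: Δh = -287 + 360 = 73°.
H = 300 + 0.45 × (73) = 332.85 → 333°
S = 45 + 0.45 × (88 − 45) = 64.35 → 64%
L = 37 + 0.45 × (55 − 37) = 45.1 → 45%

(333, 64, 45)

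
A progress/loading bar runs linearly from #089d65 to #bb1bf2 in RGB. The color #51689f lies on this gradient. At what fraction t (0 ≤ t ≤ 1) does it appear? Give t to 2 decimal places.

0.41

Invert the lerp on the R channel (largest span, 179): t = (81 − 8) / (187 − 8) = 73/179 = 0.40782.
Check on G: (104 − 157)/(27 − 157) = 0.4077 ✓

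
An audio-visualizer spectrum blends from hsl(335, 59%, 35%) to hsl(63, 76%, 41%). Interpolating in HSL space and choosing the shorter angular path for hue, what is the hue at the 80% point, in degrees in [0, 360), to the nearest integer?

45

Hue: 63 − 335 = -272°, but |-272| > 180 so the shorter arc goes the other way: Δh = -272 + 360 = 88°.
H = 335 + 0.8 × (88) = 405.4 → 405 → 405 mod 360 = 45°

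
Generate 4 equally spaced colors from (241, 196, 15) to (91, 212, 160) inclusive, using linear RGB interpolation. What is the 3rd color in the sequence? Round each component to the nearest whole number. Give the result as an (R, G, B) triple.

(141, 207, 112)

With 4 swatches and endpoints inclusive, swatch 3 sits at t = (3 − 1)/(4 − 1) = 2/3 ≈ 0.6667.
R = 241 + 0.6667 × (91 − 241) = 140.995 → 141
G = 196 + 0.6667 × (212 − 196) = 206.667 → 207
B = 15 + 0.6667 × (160 − 15) = 111.671 → 112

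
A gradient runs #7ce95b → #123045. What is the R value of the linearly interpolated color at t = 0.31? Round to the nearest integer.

91

R₁ = 124 (from #7ce95b), R₂ = 18 (from #123045).
R = 124 + 0.31 × (18 − 124) = 91.14 → 91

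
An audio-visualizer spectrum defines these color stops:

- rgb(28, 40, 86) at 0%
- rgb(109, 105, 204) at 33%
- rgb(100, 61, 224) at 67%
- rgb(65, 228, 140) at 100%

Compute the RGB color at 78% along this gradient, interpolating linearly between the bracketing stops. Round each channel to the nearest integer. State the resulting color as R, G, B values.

(88, 117, 196)

78% lies between the 67% and 100% stops, so the local fraction is t = (78 − 67)/(100 − 67) = 11/33 ≈ 0.3333.
R = 100 + 0.3333 × (65 − 100) = 88.335 → 88
G = 61 + 0.3333 × (228 − 61) = 116.661 → 117
B = 224 + 0.3333 × (140 − 224) = 196.003 → 196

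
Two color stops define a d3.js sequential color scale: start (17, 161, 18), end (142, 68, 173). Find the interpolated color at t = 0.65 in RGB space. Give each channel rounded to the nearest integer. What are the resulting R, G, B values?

R = 17 + 0.65 × (142 − 17) = 17 + 0.65 × 125 = 98.25 → 98
G = 161 + 0.65 × (68 − 161) = 161 + 0.65 × -93 = 100.55 → 101
B = 18 + 0.65 × (173 − 18) = 18 + 0.65 × 155 = 118.75 → 119

(98, 101, 119)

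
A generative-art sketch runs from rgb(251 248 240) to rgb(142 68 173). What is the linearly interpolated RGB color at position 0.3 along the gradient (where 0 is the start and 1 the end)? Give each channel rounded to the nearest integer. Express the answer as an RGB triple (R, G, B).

(218, 194, 220)

R = 251 + 0.3 × (142 − 251) = 251 + 0.3 × -109 = 218.3 → 218
G = 248 + 0.3 × (68 − 248) = 248 + 0.3 × -180 = 194 → 194
B = 240 + 0.3 × (173 − 240) = 240 + 0.3 × -67 = 219.9 → 220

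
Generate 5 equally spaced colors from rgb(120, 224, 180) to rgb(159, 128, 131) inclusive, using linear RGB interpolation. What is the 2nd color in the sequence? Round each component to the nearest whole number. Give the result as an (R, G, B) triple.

With 5 swatches and endpoints inclusive, swatch 2 sits at t = (2 − 1)/(5 − 1) = 1/4 ≈ 0.25.
R = 120 + 0.25 × (159 − 120) = 129.75 → 130
G = 224 + 0.25 × (128 − 224) = 200 → 200
B = 180 + 0.25 × (131 − 180) = 167.75 → 168

(130, 200, 168)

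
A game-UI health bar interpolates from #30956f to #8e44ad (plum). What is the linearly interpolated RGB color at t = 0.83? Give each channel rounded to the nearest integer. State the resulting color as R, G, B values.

#30956f → (48, 149, 111); #8e44ad → (142, 68, 173).
R = 48 + 0.83 × (142 − 48) = 48 + 0.83 × 94 = 126.02 → 126
G = 149 + 0.83 × (68 − 149) = 149 + 0.83 × -81 = 81.77 → 82
B = 111 + 0.83 × (173 − 111) = 111 + 0.83 × 62 = 162.46 → 162

(126, 82, 162)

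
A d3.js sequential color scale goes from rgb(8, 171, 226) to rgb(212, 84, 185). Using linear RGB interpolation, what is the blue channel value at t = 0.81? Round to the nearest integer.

193

B = 226 + 0.81 × (185 − 226) = 192.79 → 193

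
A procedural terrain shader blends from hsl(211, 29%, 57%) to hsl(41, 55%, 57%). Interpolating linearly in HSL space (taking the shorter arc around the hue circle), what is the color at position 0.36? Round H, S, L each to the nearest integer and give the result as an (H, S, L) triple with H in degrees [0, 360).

(150, 38, 57)

Hue arc: Δh = 41 − 211 = -170° (|Δh| ≤ 180, already the shorter path).
H = 211 + 0.36 × (-170) = 149.8 → 150°
S = 29 + 0.36 × (55 − 29) = 38.36 → 38%
L = 57 + 0.36 × (57 − 57) = 57 → 57%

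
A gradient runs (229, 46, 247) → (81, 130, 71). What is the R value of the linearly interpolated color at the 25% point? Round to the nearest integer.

R = 229 + 0.25 × (81 − 229) = 192 → 192

192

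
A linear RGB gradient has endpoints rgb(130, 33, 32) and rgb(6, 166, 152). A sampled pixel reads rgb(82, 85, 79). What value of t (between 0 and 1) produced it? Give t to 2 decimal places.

Invert the lerp on the G channel (largest span, 133): t = (85 − 33) / (166 − 33) = 52/133 = 0.39098.
Check on R: (82 − 130)/(6 − 130) = 0.3871 ✓

0.39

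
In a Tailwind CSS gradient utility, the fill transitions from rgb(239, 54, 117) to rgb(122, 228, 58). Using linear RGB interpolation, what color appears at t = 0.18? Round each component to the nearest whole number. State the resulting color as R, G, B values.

R = 239 + 0.18 × (122 − 239) = 239 + 0.18 × -117 = 217.94 → 218
G = 54 + 0.18 × (228 − 54) = 54 + 0.18 × 174 = 85.32 → 85
B = 117 + 0.18 × (58 − 117) = 117 + 0.18 × -59 = 106.38 → 106

(218, 85, 106)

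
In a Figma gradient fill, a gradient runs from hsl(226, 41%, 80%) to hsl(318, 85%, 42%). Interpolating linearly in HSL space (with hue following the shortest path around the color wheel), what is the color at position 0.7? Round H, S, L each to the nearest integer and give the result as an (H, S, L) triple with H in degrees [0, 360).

Hue arc: Δh = 318 − 226 = 92° (|Δh| ≤ 180, already the shorter path).
H = 226 + 0.7 × (92) = 290.4 → 290°
S = 41 + 0.7 × (85 − 41) = 71.8 → 72%
L = 80 + 0.7 × (42 − 80) = 53.4 → 53%

(290, 72, 53)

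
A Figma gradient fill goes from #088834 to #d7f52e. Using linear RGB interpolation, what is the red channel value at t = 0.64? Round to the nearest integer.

140

R₁ = 8 (from #088834), R₂ = 215 (from #d7f52e).
R = 8 + 0.64 × (215 − 8) = 140.48 → 140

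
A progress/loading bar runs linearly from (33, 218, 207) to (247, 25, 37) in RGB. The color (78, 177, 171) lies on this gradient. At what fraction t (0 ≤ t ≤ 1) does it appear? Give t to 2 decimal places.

0.21

Invert the lerp on the R channel (largest span, 214): t = (78 − 33) / (247 − 33) = 45/214 = 0.21028.
Check on G: (177 − 218)/(25 − 218) = 0.2124 ✓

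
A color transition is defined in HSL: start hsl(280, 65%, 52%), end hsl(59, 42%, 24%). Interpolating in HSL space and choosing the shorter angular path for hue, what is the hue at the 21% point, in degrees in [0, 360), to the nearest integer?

309

Hue: 59 − 280 = -221°, but |-221| > 180 so the shorter arc goes the other way: Δh = -221 + 360 = 139°.
H = 280 + 0.21 × (139) = 309.19 → 309°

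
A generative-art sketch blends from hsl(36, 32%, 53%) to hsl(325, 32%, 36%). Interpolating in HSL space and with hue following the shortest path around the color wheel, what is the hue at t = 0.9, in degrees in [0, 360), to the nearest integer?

332

Hue: 325 − 36 = 289°, but |289| > 180 so the shorter arc goes the other way: Δh = 289 − 360 = -71°.
H = 36 + 0.9 × (-71) = -27.9 → -28 → -28 mod 360 = 332°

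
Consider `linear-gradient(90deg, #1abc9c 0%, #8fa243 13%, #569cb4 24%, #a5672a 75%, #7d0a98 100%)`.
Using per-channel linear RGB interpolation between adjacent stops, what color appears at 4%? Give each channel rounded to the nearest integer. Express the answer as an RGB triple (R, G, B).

(62, 180, 129)

4% lies between the 0% and 13% stops, so the local fraction is t = (4 − 0)/(13 − 0) = 4/13 ≈ 0.3077.
#1abc9c → (26, 188, 156); #8fa243 → (143, 162, 67).
R = 26 + 0.3077 × (143 − 26) = 62.001 → 62
G = 188 + 0.3077 × (162 − 188) = 180 → 180
B = 156 + 0.3077 × (67 − 156) = 128.615 → 129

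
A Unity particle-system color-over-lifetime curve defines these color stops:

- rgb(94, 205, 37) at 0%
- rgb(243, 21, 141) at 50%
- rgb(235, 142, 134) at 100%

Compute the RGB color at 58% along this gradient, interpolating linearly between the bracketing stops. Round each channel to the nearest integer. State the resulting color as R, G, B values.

(242, 40, 140)

58% lies between the 50% and 100% stops, so the local fraction is t = (58 − 50)/(100 − 50) = 8/50 ≈ 0.16.
R = 243 + 0.16 × (235 − 243) = 241.72 → 242
G = 21 + 0.16 × (142 − 21) = 40.36 → 40
B = 141 + 0.16 × (134 − 141) = 139.88 → 140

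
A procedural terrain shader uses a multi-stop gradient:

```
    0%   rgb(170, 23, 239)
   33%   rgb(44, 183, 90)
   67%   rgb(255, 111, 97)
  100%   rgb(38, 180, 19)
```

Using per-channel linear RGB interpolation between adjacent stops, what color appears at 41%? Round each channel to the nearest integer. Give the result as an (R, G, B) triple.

41% lies between the 33% and 67% stops, so the local fraction is t = (41 − 33)/(67 − 33) = 8/34 ≈ 0.2353.
R = 44 + 0.2353 × (255 − 44) = 93.648 → 94
G = 183 + 0.2353 × (111 − 183) = 166.058 → 166
B = 90 + 0.2353 × (97 − 90) = 91.647 → 92

(94, 166, 92)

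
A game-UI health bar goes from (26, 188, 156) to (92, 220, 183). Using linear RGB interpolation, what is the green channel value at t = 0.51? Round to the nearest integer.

204

G = 188 + 0.51 × (220 − 188) = 204.32 → 204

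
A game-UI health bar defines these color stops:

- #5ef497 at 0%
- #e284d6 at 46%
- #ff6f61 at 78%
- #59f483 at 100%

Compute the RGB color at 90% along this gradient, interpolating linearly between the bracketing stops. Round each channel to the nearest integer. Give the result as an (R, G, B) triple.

90% lies between the 78% and 100% stops, so the local fraction is t = (90 − 78)/(100 − 78) = 12/22 ≈ 0.5455.
#ff6f61 → (255, 111, 97); #59f483 → (89, 244, 131).
R = 255 + 0.5455 × (89 − 255) = 164.447 → 164
G = 111 + 0.5455 × (244 − 111) = 183.552 → 184
B = 97 + 0.5455 × (131 − 97) = 115.547 → 116

(164, 184, 116)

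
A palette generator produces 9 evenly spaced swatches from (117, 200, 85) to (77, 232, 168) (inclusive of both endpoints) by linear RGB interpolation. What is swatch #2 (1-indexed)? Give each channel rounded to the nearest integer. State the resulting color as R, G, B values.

(112, 204, 95)

With 9 swatches and endpoints inclusive, swatch 2 sits at t = (2 − 1)/(9 − 1) = 1/8 ≈ 0.125.
R = 117 + 0.125 × (77 − 117) = 112 → 112
G = 200 + 0.125 × (232 − 200) = 204 → 204
B = 85 + 0.125 × (168 − 85) = 95.375 → 95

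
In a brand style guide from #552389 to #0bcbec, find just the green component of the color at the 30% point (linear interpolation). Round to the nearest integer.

85

G₁ = 35 (from #552389), G₂ = 203 (from #0bcbec).
G = 35 + 0.3 × (203 − 35) = 85.4 → 85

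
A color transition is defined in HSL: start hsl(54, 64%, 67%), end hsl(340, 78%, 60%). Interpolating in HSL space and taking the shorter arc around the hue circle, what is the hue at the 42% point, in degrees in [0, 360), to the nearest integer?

Hue: 340 − 54 = 286°, but |286| > 180 so the shorter arc goes the other way: Δh = 286 − 360 = -74°.
H = 54 + 0.42 × (-74) = 22.92 → 23°

23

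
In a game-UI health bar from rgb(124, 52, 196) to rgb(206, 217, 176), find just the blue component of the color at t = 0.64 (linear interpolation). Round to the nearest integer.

B = 196 + 0.64 × (176 − 196) = 183.2 → 183

183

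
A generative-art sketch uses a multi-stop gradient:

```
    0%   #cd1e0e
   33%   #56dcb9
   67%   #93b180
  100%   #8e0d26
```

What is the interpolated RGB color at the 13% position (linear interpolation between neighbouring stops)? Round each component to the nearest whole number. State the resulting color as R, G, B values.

(158, 105, 81)

13% lies between the 0% and 33% stops, so the local fraction is t = (13 − 0)/(33 − 0) = 13/33 ≈ 0.3939.
#cd1e0e → (205, 30, 14); #56dcb9 → (86, 220, 185).
R = 205 + 0.3939 × (86 − 205) = 158.126 → 158
G = 30 + 0.3939 × (220 − 30) = 104.841 → 105
B = 14 + 0.3939 × (185 − 14) = 81.357 → 81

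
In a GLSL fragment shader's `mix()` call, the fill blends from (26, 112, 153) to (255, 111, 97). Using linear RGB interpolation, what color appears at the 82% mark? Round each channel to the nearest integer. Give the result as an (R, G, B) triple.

(214, 111, 107)

82% corresponds to t = 0.82.
R = 26 + 0.82 × (255 − 26) = 26 + 0.82 × 229 = 213.78 → 214
G = 112 + 0.82 × (111 − 112) = 112 + 0.82 × -1 = 111.18 → 111
B = 153 + 0.82 × (97 − 153) = 153 + 0.82 × -56 = 107.08 → 107
So the blended color is (214, 111, 107), about #d66f6b.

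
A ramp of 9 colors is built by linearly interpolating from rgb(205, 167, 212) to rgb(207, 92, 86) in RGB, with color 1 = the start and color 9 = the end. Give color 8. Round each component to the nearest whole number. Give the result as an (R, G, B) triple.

With 9 swatches and endpoints inclusive, swatch 8 sits at t = (8 − 1)/(9 − 1) = 7/8 ≈ 0.875.
R = 205 + 0.875 × (207 − 205) = 206.75 → 207
G = 167 + 0.875 × (92 − 167) = 101.375 → 101
B = 212 + 0.875 × (86 − 212) = 101.75 → 102

(207, 101, 102)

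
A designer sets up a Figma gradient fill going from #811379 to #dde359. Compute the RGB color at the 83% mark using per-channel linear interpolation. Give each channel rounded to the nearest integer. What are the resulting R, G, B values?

(205, 192, 94)

#811379 → (129, 19, 121); #dde359 → (221, 227, 89).
83% corresponds to t = 0.83.
R = 129 + 0.83 × (221 − 129) = 129 + 0.83 × 92 = 205.36 → 205
G = 19 + 0.83 × (227 − 19) = 19 + 0.83 × 208 = 191.64 → 192
B = 121 + 0.83 × (89 − 121) = 121 + 0.83 × -32 = 94.44 → 94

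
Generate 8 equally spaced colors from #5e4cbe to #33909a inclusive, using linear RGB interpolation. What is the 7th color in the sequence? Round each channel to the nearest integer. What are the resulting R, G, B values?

(57, 134, 159)

With 8 swatches and endpoints inclusive, swatch 7 sits at t = (7 − 1)/(8 − 1) = 6/7 ≈ 0.8571.
#5e4cbe → (94, 76, 190); #33909a → (51, 144, 154).
R = 94 + 0.8571 × (51 − 94) = 57.145 → 57
G = 76 + 0.8571 × (144 − 76) = 134.283 → 134
B = 190 + 0.8571 × (154 − 190) = 159.144 → 159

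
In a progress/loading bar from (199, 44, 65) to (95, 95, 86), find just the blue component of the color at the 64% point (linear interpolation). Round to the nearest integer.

B = 65 + 0.64 × (86 − 65) = 78.44 → 78

78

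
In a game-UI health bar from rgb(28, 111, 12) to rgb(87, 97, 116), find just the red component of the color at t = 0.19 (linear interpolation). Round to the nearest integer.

39

R = 28 + 0.19 × (87 − 28) = 39.21 → 39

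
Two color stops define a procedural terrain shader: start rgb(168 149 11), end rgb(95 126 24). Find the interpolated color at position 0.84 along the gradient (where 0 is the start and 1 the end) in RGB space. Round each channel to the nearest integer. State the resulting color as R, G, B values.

R = 168 + 0.84 × (95 − 168) = 168 + 0.84 × -73 = 106.68 → 107
G = 149 + 0.84 × (126 − 149) = 149 + 0.84 × -23 = 129.68 → 130
B = 11 + 0.84 × (24 − 11) = 11 + 0.84 × 13 = 21.92 → 22

(107, 130, 22)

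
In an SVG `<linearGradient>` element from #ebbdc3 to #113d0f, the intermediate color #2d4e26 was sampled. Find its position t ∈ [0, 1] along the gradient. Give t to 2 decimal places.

0.87

Invert the lerp on the R channel (largest span, 218): t = (45 − 235) / (17 − 235) = -190/-218 = 0.87156.
Check on G: (78 − 189)/(61 − 189) = 0.8672 ✓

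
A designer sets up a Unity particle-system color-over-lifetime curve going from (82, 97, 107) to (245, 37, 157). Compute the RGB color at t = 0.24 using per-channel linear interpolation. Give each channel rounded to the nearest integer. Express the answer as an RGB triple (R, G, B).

R = 82 + 0.24 × (245 − 82) = 82 + 0.24 × 163 = 121.12 → 121
G = 97 + 0.24 × (37 − 97) = 97 + 0.24 × -60 = 82.6 → 83
B = 107 + 0.24 × (157 − 107) = 107 + 0.24 × 50 = 119 → 119
So the blended color is (121, 83, 119), about #795377.

(121, 83, 119)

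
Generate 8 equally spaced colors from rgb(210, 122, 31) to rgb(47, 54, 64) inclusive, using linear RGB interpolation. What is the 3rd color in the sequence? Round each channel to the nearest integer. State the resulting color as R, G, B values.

(163, 103, 40)

With 8 swatches and endpoints inclusive, swatch 3 sits at t = (3 − 1)/(8 − 1) = 2/7 ≈ 0.2857.
R = 210 + 0.2857 × (47 − 210) = 163.431 → 163
G = 122 + 0.2857 × (54 − 122) = 102.572 → 103
B = 31 + 0.2857 × (64 − 31) = 40.428 → 40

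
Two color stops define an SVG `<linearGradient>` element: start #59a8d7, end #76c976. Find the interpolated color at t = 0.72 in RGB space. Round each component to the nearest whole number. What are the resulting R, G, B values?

(110, 192, 145)

#59a8d7 → (89, 168, 215); #76c976 → (118, 201, 118).
R = 89 + 0.72 × (118 − 89) = 89 + 0.72 × 29 = 109.88 → 110
G = 168 + 0.72 × (201 − 168) = 168 + 0.72 × 33 = 191.76 → 192
B = 215 + 0.72 × (118 − 215) = 215 + 0.72 × -97 = 145.16 → 145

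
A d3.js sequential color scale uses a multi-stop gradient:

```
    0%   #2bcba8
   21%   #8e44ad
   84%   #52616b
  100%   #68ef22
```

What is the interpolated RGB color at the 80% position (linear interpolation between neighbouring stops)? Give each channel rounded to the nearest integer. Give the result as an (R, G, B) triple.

80% lies between the 21% and 84% stops, so the local fraction is t = (80 − 21)/(84 − 21) = 59/63 ≈ 0.9365.
#8e44ad → (142, 68, 173); #52616b → (82, 97, 107).
R = 142 + 0.9365 × (82 − 142) = 85.81 → 86
G = 68 + 0.9365 × (97 − 68) = 95.159 → 95
B = 173 + 0.9365 × (107 − 173) = 111.191 → 111

(86, 95, 111)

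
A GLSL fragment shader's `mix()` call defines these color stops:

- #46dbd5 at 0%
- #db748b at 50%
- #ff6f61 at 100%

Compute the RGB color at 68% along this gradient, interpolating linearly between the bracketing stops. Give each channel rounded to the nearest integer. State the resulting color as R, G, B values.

68% lies between the 50% and 100% stops, so the local fraction is t = (68 − 50)/(100 − 50) = 18/50 ≈ 0.36.
#db748b → (219, 116, 139); #ff6f61 → (255, 111, 97).
R = 219 + 0.36 × (255 − 219) = 231.96 → 232
G = 116 + 0.36 × (111 − 116) = 114.2 → 114
B = 139 + 0.36 × (97 − 139) = 123.88 → 124

(232, 114, 124)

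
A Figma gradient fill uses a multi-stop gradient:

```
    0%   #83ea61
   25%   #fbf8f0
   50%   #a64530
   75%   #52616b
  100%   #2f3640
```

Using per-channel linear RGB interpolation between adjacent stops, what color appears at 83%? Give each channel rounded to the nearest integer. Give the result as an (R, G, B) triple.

(71, 83, 93)

83% lies between the 75% and 100% stops, so the local fraction is t = (83 − 75)/(100 − 75) = 8/25 ≈ 0.32.
#52616b → (82, 97, 107); #2f3640 → (47, 54, 64).
R = 82 + 0.32 × (47 − 82) = 70.8 → 71
G = 97 + 0.32 × (54 − 97) = 83.24 → 83
B = 107 + 0.32 × (64 − 107) = 93.24 → 93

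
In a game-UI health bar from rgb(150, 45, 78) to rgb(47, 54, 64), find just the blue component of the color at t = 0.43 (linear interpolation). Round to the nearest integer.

72

B = 78 + 0.43 × (64 − 78) = 71.98 → 72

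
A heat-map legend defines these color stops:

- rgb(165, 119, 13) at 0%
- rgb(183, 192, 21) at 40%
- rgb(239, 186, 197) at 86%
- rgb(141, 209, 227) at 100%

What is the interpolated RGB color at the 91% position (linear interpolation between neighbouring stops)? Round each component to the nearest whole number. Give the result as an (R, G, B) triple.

(204, 194, 208)

91% lies between the 86% and 100% stops, so the local fraction is t = (91 − 86)/(100 − 86) = 5/14 ≈ 0.3571.
R = 239 + 0.3571 × (141 − 239) = 204.004 → 204
G = 186 + 0.3571 × (209 − 186) = 194.213 → 194
B = 197 + 0.3571 × (227 − 197) = 207.713 → 208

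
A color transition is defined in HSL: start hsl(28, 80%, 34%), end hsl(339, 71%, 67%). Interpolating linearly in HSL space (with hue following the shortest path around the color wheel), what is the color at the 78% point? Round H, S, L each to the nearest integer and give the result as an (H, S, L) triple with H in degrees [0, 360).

Hue: 339 − 28 = 311°, but |311| > 180 so the shorter arc goes the other way: Δh = 311 − 360 = -49°.
H = 28 + 0.78 × (-49) = -10.22 → -10 → -10 mod 360 = 350°
S = 80 + 0.78 × (71 − 80) = 72.98 → 73%
L = 34 + 0.78 × (67 − 34) = 59.74 → 60%

(350, 73, 60)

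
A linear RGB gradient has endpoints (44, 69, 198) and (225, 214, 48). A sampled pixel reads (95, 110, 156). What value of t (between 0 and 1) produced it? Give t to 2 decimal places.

0.28

Invert the lerp on the R channel (largest span, 181): t = (95 − 44) / (225 − 44) = 51/181 = 0.28177.
Check on G: (110 − 69)/(214 − 69) = 0.2828 ✓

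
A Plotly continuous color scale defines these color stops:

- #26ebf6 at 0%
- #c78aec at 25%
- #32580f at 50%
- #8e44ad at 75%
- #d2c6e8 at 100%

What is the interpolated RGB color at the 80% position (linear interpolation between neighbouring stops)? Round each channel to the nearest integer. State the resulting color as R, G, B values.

(156, 94, 185)

80% lies between the 75% and 100% stops, so the local fraction is t = (80 − 75)/(100 − 75) = 5/25 ≈ 0.2.
#8e44ad → (142, 68, 173); #d2c6e8 → (210, 198, 232).
R = 142 + 0.2 × (210 − 142) = 155.6 → 156
G = 68 + 0.2 × (198 − 68) = 94 → 94
B = 173 + 0.2 × (232 − 173) = 184.8 → 185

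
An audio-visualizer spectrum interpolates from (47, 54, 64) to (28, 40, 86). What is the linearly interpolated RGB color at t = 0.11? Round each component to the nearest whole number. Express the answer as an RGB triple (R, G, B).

R = 47 + 0.11 × (28 − 47) = 47 + 0.11 × -19 = 44.91 → 45
G = 54 + 0.11 × (40 − 54) = 54 + 0.11 × -14 = 52.46 → 52
B = 64 + 0.11 × (86 − 64) = 64 + 0.11 × 22 = 66.42 → 66
So the blended color is (45, 52, 66), about #2d3442.

(45, 52, 66)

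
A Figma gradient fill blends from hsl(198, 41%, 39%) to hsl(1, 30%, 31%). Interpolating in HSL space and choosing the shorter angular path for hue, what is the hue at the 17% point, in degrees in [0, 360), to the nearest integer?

Hue: 1 − 198 = -197°, but |-197| > 180 so the shorter arc goes the other way: Δh = -197 + 360 = 163°.
H = 198 + 0.17 × (163) = 225.71 → 226°

226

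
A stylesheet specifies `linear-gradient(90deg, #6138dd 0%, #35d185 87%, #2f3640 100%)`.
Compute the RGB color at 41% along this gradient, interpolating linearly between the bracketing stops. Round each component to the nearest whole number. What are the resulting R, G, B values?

41% lies between the 0% and 87% stops, so the local fraction is t = (41 − 0)/(87 − 0) = 41/87 ≈ 0.4713.
#6138dd → (97, 56, 221); #35d185 → (53, 209, 133).
R = 97 + 0.4713 × (53 − 97) = 76.263 → 76
G = 56 + 0.4713 × (209 − 56) = 128.109 → 128
B = 221 + 0.4713 × (133 − 221) = 179.526 → 180

(76, 128, 180)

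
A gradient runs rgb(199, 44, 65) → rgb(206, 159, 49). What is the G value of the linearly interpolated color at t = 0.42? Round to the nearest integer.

G = 44 + 0.42 × (159 − 44) = 92.3 → 92

92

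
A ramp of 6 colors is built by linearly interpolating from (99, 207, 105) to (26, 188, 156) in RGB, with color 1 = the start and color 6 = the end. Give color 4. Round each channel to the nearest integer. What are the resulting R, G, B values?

(55, 196, 136)

With 6 swatches and endpoints inclusive, swatch 4 sits at t = (4 − 1)/(6 − 1) = 3/5 ≈ 0.6.
R = 99 + 0.6 × (26 − 99) = 55.2 → 55
G = 207 + 0.6 × (188 − 207) = 195.6 → 196
B = 105 + 0.6 × (156 − 105) = 135.6 → 136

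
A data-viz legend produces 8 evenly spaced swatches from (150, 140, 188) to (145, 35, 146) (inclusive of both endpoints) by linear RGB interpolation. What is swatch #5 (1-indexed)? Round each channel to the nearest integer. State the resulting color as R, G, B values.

With 8 swatches and endpoints inclusive, swatch 5 sits at t = (5 − 1)/(8 − 1) = 4/7 ≈ 0.5714.
R = 150 + 0.5714 × (145 − 150) = 147.143 → 147
G = 140 + 0.5714 × (35 − 140) = 80.003 → 80
B = 188 + 0.5714 × (146 − 188) = 164.001 → 164

(147, 80, 164)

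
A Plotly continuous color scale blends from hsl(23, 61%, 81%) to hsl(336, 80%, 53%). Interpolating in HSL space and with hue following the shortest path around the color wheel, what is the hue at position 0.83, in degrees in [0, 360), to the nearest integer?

Hue: 336 − 23 = 313°, but |313| > 180 so the shorter arc goes the other way: Δh = 313 − 360 = -47°.
H = 23 + 0.83 × (-47) = -16.01 → -16 → -16 mod 360 = 344°

344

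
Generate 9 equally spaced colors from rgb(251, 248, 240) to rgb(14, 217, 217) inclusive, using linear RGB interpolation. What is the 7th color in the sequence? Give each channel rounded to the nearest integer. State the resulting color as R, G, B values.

(73, 225, 223)

With 9 swatches and endpoints inclusive, swatch 7 sits at t = (7 − 1)/(9 − 1) = 6/8 ≈ 0.75.
R = 251 + 0.75 × (14 − 251) = 73.25 → 73
G = 248 + 0.75 × (217 − 248) = 224.75 → 225
B = 240 + 0.75 × (217 − 240) = 222.75 → 223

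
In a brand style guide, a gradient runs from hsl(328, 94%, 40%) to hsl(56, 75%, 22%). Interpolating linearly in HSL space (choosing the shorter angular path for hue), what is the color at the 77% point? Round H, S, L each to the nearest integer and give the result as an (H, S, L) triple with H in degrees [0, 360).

Hue: 56 − 328 = -272°, but |-272| > 180 so the shorter arc goes the other way: Δh = -272 + 360 = 88°.
H = 328 + 0.77 × (88) = 395.76 → 396 → 396 mod 360 = 36°
S = 94 + 0.77 × (75 − 94) = 79.37 → 79%
L = 40 + 0.77 × (22 − 40) = 26.14 → 26%

(36, 79, 26)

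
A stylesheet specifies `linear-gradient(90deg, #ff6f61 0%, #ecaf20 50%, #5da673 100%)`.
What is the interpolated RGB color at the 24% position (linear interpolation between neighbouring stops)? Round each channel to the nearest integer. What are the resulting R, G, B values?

24% lies between the 0% and 50% stops, so the local fraction is t = (24 − 0)/(50 − 0) = 24/50 ≈ 0.48.
#ff6f61 → (255, 111, 97); #ecaf20 → (236, 175, 32).
R = 255 + 0.48 × (236 − 255) = 245.88 → 246
G = 111 + 0.48 × (175 − 111) = 141.72 → 142
B = 97 + 0.48 × (32 − 97) = 65.8 → 66

(246, 142, 66)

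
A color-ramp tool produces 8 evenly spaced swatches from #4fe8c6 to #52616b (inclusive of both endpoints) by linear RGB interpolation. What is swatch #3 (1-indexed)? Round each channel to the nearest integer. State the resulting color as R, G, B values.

(80, 193, 172)

With 8 swatches and endpoints inclusive, swatch 3 sits at t = (3 − 1)/(8 − 1) = 2/7 ≈ 0.2857.
#4fe8c6 → (79, 232, 198); #52616b → (82, 97, 107).
R = 79 + 0.2857 × (82 − 79) = 79.857 → 80
G = 232 + 0.2857 × (97 − 232) = 193.43 → 193
B = 198 + 0.2857 × (107 − 198) = 172.001 → 172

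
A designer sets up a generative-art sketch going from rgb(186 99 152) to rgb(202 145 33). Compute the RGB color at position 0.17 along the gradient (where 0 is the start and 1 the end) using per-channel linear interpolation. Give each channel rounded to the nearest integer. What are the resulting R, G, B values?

(189, 107, 132)

R = 186 + 0.17 × (202 − 186) = 186 + 0.17 × 16 = 188.72 → 189
G = 99 + 0.17 × (145 − 99) = 99 + 0.17 × 46 = 106.82 → 107
B = 152 + 0.17 × (33 − 152) = 152 + 0.17 × -119 = 131.77 → 132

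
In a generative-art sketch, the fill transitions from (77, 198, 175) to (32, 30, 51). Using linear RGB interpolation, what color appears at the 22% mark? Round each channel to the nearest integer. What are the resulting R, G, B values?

22% corresponds to t = 0.22.
R = 77 + 0.22 × (32 − 77) = 77 + 0.22 × -45 = 67.1 → 67
G = 198 + 0.22 × (30 − 198) = 198 + 0.22 × -168 = 161.04 → 161
B = 175 + 0.22 × (51 − 175) = 175 + 0.22 × -124 = 147.72 → 148

(67, 161, 148)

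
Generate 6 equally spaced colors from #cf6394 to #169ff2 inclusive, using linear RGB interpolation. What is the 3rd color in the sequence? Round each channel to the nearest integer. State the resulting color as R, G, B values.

(133, 123, 186)

With 6 swatches and endpoints inclusive, swatch 3 sits at t = (3 − 1)/(6 − 1) = 2/5 ≈ 0.4.
#cf6394 → (207, 99, 148); #169ff2 → (22, 159, 242).
R = 207 + 0.4 × (22 − 207) = 133 → 133
G = 99 + 0.4 × (159 − 99) = 123 → 123
B = 148 + 0.4 × (242 − 148) = 185.6 → 186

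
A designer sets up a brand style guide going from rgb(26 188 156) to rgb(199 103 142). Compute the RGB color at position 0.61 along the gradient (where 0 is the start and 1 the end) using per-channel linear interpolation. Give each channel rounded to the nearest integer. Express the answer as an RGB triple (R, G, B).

R = 26 + 0.61 × (199 − 26) = 26 + 0.61 × 173 = 131.53 → 132
G = 188 + 0.61 × (103 − 188) = 188 + 0.61 × -85 = 136.15 → 136
B = 156 + 0.61 × (142 − 156) = 156 + 0.61 × -14 = 147.46 → 147

(132, 136, 147)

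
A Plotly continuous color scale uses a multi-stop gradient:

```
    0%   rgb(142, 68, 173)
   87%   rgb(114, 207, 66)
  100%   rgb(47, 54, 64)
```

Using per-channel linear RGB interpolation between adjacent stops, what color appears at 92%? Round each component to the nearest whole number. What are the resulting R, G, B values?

92% lies between the 87% and 100% stops, so the local fraction is t = (92 − 87)/(100 − 87) = 5/13 ≈ 0.3846.
R = 114 + 0.3846 × (47 − 114) = 88.232 → 88
G = 207 + 0.3846 × (54 − 207) = 148.156 → 148
B = 66 + 0.3846 × (64 − 66) = 65.231 → 65

(88, 148, 65)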